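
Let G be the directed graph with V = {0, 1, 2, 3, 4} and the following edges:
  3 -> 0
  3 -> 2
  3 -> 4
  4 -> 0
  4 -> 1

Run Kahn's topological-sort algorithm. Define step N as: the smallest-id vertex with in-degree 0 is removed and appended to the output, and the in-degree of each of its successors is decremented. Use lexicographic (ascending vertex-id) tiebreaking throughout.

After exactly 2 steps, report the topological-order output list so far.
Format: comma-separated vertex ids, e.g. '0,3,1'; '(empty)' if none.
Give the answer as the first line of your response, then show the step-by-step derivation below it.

3,2

step 1: output 3; order=[3]; indeg=(1,1,0,0,0)
step 2: output 2; order=[3,2]; indeg=(1,1,0,0,0)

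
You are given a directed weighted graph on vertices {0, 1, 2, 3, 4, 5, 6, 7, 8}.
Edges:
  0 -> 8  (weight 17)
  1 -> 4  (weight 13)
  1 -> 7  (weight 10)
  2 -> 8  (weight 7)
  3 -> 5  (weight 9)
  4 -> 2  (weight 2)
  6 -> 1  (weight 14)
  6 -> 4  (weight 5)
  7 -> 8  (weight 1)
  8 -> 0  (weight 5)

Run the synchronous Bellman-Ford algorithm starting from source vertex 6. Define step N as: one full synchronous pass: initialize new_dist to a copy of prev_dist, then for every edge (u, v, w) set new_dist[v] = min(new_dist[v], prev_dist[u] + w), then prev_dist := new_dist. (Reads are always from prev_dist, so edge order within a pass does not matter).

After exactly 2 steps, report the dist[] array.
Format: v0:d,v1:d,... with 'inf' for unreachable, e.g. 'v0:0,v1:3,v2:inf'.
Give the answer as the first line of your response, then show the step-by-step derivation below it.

v0:inf,v1:14,v2:7,v3:inf,v4:5,v5:inf,v6:0,v7:24,v8:inf

step 1: dist = v0:inf,v1:14,v2:inf,v3:inf,v4:5,v5:inf,v6:0,v7:inf,v8:inf
step 2: dist = v0:inf,v1:14,v2:7,v3:inf,v4:5,v5:inf,v6:0,v7:24,v8:inf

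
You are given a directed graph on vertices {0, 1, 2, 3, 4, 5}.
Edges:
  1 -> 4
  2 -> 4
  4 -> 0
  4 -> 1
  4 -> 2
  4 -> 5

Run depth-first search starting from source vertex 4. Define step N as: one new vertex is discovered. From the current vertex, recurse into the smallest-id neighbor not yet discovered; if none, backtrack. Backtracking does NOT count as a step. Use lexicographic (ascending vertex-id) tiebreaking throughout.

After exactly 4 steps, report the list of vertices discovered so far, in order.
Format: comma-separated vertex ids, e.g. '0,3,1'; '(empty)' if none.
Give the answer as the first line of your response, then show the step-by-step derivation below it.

4,0,1,2

step 1: discover 4; path=4; order=4
step 2: discover 0; path=4>0; order=4,0
step 3: discover 1; path=4>1; order=4,0,1
step 4: discover 2; path=4>2; order=4,0,1,2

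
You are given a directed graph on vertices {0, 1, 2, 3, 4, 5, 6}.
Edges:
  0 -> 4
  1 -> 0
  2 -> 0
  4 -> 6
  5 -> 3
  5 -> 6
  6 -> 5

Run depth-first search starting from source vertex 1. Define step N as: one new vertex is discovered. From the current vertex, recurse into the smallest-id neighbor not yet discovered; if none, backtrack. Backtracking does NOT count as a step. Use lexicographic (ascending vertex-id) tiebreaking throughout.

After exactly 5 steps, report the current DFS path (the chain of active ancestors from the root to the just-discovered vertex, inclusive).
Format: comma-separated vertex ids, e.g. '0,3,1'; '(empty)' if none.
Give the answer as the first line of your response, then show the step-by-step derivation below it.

1,0,4,6,5

step 1: discover 1; path=1; order=1
step 2: discover 0; path=1>0; order=1,0
step 3: discover 4; path=1>0>4; order=1,0,4
step 4: discover 6; path=1>0>4>6; order=1,0,4,6
step 5: discover 5; path=1>0>4>6>5; order=1,0,4,6,5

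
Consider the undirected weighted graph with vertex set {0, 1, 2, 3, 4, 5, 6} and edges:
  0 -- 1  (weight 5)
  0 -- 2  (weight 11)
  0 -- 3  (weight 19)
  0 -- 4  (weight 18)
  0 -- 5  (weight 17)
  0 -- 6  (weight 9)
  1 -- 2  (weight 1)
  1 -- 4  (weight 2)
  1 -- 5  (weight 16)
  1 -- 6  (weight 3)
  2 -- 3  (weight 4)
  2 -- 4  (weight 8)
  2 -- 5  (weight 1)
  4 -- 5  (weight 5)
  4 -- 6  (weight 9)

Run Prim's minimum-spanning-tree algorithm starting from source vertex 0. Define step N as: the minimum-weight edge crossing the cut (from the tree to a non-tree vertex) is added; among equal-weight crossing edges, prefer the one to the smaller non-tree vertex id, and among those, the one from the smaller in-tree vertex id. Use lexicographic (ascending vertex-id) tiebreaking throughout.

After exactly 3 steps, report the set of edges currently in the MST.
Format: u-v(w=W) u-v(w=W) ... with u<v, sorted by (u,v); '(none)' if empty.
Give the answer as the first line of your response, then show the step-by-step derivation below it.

0-1(w=5) 1-2(w=1) 2-5(w=1)

step 1: add edge 0-1 (w=5); MST = {0-1(w=5)}
step 2: add edge 1-2 (w=1); MST = {0-1(w=5) 1-2(w=1)}
step 3: add edge 2-5 (w=1); MST = {0-1(w=5) 1-2(w=1) 2-5(w=1)}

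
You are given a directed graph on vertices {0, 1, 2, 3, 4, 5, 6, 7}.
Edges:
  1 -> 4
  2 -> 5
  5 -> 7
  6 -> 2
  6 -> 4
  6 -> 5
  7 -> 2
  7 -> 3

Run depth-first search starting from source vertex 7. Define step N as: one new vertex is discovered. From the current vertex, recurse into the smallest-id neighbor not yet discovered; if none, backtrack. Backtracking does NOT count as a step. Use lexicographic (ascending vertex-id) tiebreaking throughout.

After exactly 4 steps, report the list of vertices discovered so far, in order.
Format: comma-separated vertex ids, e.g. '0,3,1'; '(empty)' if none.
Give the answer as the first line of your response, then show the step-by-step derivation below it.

7,2,5,3

step 1: discover 7; path=7; order=7
step 2: discover 2; path=7>2; order=7,2
step 3: discover 5; path=7>2>5; order=7,2,5
step 4: discover 3; path=7>3; order=7,2,5,3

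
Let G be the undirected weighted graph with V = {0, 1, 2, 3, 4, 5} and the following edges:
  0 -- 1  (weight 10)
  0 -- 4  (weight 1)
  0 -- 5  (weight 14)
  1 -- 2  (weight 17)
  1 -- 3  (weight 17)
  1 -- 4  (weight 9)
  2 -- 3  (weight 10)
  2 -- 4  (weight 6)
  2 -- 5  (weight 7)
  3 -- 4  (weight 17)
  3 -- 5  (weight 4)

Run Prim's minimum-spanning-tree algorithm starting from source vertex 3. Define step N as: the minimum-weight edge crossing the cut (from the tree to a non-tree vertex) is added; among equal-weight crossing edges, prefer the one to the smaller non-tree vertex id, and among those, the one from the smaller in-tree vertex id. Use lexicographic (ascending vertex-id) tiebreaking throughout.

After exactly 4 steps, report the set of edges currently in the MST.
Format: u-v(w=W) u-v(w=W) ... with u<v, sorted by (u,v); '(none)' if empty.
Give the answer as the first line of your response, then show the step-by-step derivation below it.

0-4(w=1) 2-4(w=6) 2-5(w=7) 3-5(w=4)

step 1: add edge 3-5 (w=4); MST = {3-5(w=4)}
step 2: add edge 2-5 (w=7); MST = {2-5(w=7) 3-5(w=4)}
step 3: add edge 2-4 (w=6); MST = {2-4(w=6) 2-5(w=7) 3-5(w=4)}
step 4: add edge 0-4 (w=1); MST = {0-4(w=1) 2-4(w=6) 2-5(w=7) 3-5(w=4)}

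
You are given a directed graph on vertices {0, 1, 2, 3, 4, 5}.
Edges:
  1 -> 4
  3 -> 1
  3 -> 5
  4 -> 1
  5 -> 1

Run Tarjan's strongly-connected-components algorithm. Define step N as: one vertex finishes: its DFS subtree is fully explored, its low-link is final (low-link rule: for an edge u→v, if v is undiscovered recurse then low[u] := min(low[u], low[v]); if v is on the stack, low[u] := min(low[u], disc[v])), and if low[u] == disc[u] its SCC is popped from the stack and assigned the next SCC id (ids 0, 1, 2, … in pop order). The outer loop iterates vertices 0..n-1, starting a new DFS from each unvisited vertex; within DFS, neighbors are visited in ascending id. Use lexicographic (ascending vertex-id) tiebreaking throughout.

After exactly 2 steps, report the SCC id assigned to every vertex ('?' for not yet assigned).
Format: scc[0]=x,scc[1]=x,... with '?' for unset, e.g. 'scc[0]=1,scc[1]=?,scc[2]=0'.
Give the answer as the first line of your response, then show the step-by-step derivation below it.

scc[0]=0,scc[1]=?,scc[2]=?,scc[3]=?,scc[4]=?,scc[5]=?

step 1: low=(low[0]=0,low[1]=?,low[2]=?,low[3]=?,low[4]=?,low[5]=?); scc=(scc[0]=0,scc[1]=?,scc[2]=?,scc[3]=?,scc[4]=?,scc[5]=?)
step 2: low=(low[0]=0,low[1]=1,low[2]=?,low[3]=?,low[4]=1,low[5]=?); scc=(scc[0]=0,scc[1]=?,scc[2]=?,scc[3]=?,scc[4]=?,scc[5]=?)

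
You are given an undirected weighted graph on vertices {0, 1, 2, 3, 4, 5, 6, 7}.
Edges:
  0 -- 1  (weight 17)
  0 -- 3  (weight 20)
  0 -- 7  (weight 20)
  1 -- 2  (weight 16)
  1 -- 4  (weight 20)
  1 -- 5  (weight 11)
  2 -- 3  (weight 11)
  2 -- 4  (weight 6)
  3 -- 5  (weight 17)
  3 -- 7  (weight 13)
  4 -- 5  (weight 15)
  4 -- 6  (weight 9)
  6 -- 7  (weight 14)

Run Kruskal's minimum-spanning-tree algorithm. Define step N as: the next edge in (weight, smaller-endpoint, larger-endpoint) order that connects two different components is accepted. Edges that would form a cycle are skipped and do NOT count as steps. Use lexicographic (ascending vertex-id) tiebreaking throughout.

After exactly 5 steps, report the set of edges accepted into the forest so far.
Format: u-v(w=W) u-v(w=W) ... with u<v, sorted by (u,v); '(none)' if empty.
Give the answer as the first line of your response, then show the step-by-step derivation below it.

1-5(w=11) 2-3(w=11) 2-4(w=6) 3-7(w=13) 4-6(w=9)

step 1: add edge 2-4 (w=6); MST = {2-4(w=6)}
step 2: add edge 4-6 (w=9); MST = {2-4(w=6) 4-6(w=9)}
step 3: add edge 1-5 (w=11); MST = {1-5(w=11) 2-4(w=6) 4-6(w=9)}
step 4: add edge 2-3 (w=11); MST = {1-5(w=11) 2-3(w=11) 2-4(w=6) 4-6(w=9)}
step 5: add edge 3-7 (w=13); MST = {1-5(w=11) 2-3(w=11) 2-4(w=6) 3-7(w=13) 4-6(w=9)}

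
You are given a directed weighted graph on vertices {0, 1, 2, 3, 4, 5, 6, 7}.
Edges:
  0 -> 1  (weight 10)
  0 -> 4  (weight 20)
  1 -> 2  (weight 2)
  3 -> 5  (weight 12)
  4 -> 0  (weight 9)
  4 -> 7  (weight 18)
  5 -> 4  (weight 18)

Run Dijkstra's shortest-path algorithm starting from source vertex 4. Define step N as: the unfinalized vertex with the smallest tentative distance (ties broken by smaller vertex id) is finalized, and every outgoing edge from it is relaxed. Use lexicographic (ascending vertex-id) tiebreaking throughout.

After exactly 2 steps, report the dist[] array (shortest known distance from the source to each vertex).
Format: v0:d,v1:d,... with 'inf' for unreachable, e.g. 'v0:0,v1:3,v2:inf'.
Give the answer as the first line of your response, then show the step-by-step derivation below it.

v0:9,v1:19,v2:inf,v3:inf,v4:0,v5:inf,v6:inf,v7:18

step 1: dist = v0:9,v1:inf,v2:inf,v3:inf,v4:0,v5:inf,v6:inf,v7:18
step 2: dist = v0:9,v1:19,v2:inf,v3:inf,v4:0,v5:inf,v6:inf,v7:18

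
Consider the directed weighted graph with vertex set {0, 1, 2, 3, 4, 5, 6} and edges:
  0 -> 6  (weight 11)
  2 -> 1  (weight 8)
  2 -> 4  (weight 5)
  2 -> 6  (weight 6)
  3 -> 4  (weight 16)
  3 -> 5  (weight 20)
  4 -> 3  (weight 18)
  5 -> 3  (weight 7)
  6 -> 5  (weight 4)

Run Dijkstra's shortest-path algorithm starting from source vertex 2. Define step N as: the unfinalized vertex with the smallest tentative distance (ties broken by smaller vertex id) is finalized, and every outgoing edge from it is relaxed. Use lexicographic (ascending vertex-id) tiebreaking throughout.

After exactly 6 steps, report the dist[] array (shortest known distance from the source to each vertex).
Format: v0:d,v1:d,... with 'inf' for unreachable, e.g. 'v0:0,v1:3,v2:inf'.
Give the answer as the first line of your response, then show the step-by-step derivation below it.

v0:inf,v1:8,v2:0,v3:17,v4:5,v5:10,v6:6

step 1: dist = v0:inf,v1:8,v2:0,v3:inf,v4:5,v5:inf,v6:6
step 2: dist = v0:inf,v1:8,v2:0,v3:23,v4:5,v5:inf,v6:6
step 3: dist = v0:inf,v1:8,v2:0,v3:23,v4:5,v5:10,v6:6
step 4: dist = v0:inf,v1:8,v2:0,v3:23,v4:5,v5:10,v6:6
step 5: dist = v0:inf,v1:8,v2:0,v3:17,v4:5,v5:10,v6:6
step 6: dist = v0:inf,v1:8,v2:0,v3:17,v4:5,v5:10,v6:6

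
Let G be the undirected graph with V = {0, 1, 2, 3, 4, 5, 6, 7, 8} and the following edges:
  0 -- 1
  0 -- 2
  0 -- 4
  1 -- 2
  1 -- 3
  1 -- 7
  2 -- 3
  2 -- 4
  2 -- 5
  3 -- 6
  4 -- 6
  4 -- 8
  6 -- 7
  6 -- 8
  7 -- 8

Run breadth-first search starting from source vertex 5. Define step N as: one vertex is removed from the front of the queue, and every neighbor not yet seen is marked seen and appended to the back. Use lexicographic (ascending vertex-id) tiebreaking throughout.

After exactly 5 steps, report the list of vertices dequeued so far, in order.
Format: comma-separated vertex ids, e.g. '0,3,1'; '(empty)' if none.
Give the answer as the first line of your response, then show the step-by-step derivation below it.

5,2,0,1,3

step 1: dequeue 5; queue=[2]; order=5
step 2: dequeue 2; queue=[0,1,3,4]; order=5,2
step 3: dequeue 0; queue=[1,3,4]; order=5,2,0
step 4: dequeue 1; queue=[3,4,7]; order=5,2,0,1
step 5: dequeue 3; queue=[4,7,6]; order=5,2,0,1,3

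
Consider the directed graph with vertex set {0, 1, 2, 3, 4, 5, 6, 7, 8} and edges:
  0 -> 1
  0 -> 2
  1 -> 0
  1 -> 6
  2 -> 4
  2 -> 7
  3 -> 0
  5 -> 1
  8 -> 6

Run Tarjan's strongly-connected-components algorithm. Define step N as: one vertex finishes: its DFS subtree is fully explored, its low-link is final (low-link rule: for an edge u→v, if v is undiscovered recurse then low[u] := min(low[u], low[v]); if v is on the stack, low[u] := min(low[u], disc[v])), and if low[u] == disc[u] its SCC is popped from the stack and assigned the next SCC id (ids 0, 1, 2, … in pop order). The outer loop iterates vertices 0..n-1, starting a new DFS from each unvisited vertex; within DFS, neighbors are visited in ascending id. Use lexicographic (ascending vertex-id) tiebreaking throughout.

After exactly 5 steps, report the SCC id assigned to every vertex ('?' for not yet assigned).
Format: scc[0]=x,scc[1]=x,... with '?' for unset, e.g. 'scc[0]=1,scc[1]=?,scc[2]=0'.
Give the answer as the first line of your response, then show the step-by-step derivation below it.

scc[0]=?,scc[1]=?,scc[2]=3,scc[3]=?,scc[4]=1,scc[5]=?,scc[6]=0,scc[7]=2,scc[8]=?

step 1: low=(low[0]=0,low[1]=0,low[2]=?,low[3]=?,low[4]=?,low[5]=?,low[6]=2,low[7]=?,low[8]=?); scc=(scc[0]=?,scc[1]=?,scc[2]=?,scc[3]=?,scc[4]=?,scc[5]=?,scc[6]=0,scc[7]=?,scc[8]=?)
step 2: low=(low[0]=0,low[1]=0,low[2]=?,low[3]=?,low[4]=?,low[5]=?,low[6]=2,low[7]=?,low[8]=?); scc=(scc[0]=?,scc[1]=?,scc[2]=?,scc[3]=?,scc[4]=?,scc[5]=?,scc[6]=0,scc[7]=?,scc[8]=?)
step 3: low=(low[0]=0,low[1]=0,low[2]=3,low[3]=?,low[4]=4,low[5]=?,low[6]=2,low[7]=?,low[8]=?); scc=(scc[0]=?,scc[1]=?,scc[2]=?,scc[3]=?,scc[4]=1,scc[5]=?,scc[6]=0,scc[7]=?,scc[8]=?)
step 4: low=(low[0]=0,low[1]=0,low[2]=3,low[3]=?,low[4]=4,low[5]=?,low[6]=2,low[7]=5,low[8]=?); scc=(scc[0]=?,scc[1]=?,scc[2]=?,scc[3]=?,scc[4]=1,scc[5]=?,scc[6]=0,scc[7]=2,scc[8]=?)
step 5: low=(low[0]=0,low[1]=0,low[2]=3,low[3]=?,low[4]=4,low[5]=?,low[6]=2,low[7]=5,low[8]=?); scc=(scc[0]=?,scc[1]=?,scc[2]=3,scc[3]=?,scc[4]=1,scc[5]=?,scc[6]=0,scc[7]=2,scc[8]=?)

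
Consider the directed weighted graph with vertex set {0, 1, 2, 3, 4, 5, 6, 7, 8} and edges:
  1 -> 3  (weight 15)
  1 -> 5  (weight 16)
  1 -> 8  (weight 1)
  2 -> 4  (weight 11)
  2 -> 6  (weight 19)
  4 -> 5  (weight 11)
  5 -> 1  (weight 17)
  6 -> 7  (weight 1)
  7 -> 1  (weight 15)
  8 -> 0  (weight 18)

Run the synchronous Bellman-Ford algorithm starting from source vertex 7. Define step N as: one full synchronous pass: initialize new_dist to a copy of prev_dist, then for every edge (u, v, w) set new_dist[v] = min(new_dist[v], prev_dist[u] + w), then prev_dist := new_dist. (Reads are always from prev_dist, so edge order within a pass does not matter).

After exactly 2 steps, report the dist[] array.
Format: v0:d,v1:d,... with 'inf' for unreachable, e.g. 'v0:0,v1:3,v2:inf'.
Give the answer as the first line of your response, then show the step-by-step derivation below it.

v0:inf,v1:15,v2:inf,v3:30,v4:inf,v5:31,v6:inf,v7:0,v8:16

step 1: dist = v0:inf,v1:15,v2:inf,v3:inf,v4:inf,v5:inf,v6:inf,v7:0,v8:inf
step 2: dist = v0:inf,v1:15,v2:inf,v3:30,v4:inf,v5:31,v6:inf,v7:0,v8:16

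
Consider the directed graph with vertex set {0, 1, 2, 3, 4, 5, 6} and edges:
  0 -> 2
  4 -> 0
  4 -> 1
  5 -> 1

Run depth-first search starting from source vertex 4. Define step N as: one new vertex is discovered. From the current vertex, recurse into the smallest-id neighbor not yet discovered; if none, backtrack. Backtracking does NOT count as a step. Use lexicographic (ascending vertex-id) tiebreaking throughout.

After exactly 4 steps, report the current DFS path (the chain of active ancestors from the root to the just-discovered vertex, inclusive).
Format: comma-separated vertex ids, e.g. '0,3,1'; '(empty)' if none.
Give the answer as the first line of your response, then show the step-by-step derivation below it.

4,1

step 1: discover 4; path=4; order=4
step 2: discover 0; path=4>0; order=4,0
step 3: discover 2; path=4>0>2; order=4,0,2
step 4: discover 1; path=4>1; order=4,0,2,1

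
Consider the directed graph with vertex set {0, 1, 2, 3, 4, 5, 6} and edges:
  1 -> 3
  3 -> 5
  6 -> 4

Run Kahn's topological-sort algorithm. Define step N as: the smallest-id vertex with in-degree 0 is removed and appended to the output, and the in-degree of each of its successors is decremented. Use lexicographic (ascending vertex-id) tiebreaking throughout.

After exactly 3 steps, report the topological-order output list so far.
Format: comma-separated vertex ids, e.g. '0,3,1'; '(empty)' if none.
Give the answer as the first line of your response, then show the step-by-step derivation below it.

0,1,2

step 1: output 0; order=[0]; indeg=(0,0,0,1,1,1,0)
step 2: output 1; order=[0,1]; indeg=(0,0,0,0,1,1,0)
step 3: output 2; order=[0,1,2]; indeg=(0,0,0,0,1,1,0)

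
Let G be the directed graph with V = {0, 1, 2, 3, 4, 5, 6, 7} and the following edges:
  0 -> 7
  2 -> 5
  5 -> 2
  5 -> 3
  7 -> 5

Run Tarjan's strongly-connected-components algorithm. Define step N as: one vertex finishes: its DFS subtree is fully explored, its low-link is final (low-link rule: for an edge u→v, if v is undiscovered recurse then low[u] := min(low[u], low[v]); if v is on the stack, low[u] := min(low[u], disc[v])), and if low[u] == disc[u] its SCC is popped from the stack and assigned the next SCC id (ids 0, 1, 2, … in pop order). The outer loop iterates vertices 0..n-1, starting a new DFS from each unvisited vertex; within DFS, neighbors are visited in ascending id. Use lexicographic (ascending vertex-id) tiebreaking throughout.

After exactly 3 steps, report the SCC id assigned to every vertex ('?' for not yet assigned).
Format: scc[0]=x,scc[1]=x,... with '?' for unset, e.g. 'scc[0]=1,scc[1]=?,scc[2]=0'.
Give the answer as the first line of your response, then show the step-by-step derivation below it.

scc[0]=?,scc[1]=?,scc[2]=1,scc[3]=0,scc[4]=?,scc[5]=1,scc[6]=?,scc[7]=?

step 1: low=(low[0]=0,low[1]=?,low[2]=2,low[3]=?,low[4]=?,low[5]=2,low[6]=?,low[7]=1); scc=(scc[0]=?,scc[1]=?,scc[2]=?,scc[3]=?,scc[4]=?,scc[5]=?,scc[6]=?,scc[7]=?)
step 2: low=(low[0]=0,low[1]=?,low[2]=2,low[3]=4,low[4]=?,low[5]=2,low[6]=?,low[7]=1); scc=(scc[0]=?,scc[1]=?,scc[2]=?,scc[3]=0,scc[4]=?,scc[5]=?,scc[6]=?,scc[7]=?)
step 3: low=(low[0]=0,low[1]=?,low[2]=2,low[3]=4,low[4]=?,low[5]=2,low[6]=?,low[7]=1); scc=(scc[0]=?,scc[1]=?,scc[2]=1,scc[3]=0,scc[4]=?,scc[5]=1,scc[6]=?,scc[7]=?)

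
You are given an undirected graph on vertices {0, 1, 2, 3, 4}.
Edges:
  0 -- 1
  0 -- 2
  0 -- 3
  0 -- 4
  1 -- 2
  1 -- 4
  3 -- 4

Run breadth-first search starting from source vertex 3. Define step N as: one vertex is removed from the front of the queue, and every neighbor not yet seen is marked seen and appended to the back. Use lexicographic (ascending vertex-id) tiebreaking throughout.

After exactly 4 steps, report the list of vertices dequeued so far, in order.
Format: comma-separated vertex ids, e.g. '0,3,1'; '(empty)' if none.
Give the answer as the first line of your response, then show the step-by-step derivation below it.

3,0,4,1

step 1: dequeue 3; queue=[0,4]; order=3
step 2: dequeue 0; queue=[4,1,2]; order=3,0
step 3: dequeue 4; queue=[1,2]; order=3,0,4
step 4: dequeue 1; queue=[2]; order=3,0,4,1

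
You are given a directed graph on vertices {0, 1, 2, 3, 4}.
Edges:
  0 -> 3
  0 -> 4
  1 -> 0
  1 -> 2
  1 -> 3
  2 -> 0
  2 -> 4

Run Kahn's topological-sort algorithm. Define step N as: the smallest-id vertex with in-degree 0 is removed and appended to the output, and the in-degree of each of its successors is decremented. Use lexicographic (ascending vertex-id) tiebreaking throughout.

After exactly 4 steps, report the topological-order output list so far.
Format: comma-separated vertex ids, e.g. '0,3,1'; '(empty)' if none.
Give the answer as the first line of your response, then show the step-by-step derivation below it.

1,2,0,3

step 1: output 1; order=[1]; indeg=(1,0,0,1,2)
step 2: output 2; order=[1,2]; indeg=(0,0,0,1,1)
step 3: output 0; order=[1,2,0]; indeg=(0,0,0,0,0)
step 4: output 3; order=[1,2,0,3]; indeg=(0,0,0,0,0)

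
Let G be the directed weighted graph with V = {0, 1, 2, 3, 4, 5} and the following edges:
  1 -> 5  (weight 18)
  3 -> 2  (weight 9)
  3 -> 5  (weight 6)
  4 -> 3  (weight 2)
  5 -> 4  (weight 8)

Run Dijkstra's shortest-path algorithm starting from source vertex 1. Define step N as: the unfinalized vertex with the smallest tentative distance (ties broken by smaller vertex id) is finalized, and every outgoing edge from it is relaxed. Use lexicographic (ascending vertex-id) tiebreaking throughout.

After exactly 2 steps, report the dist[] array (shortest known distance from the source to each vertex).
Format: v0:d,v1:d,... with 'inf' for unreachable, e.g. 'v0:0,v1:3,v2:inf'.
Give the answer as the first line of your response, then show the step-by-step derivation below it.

v0:inf,v1:0,v2:inf,v3:inf,v4:26,v5:18

step 1: dist = v0:inf,v1:0,v2:inf,v3:inf,v4:inf,v5:18
step 2: dist = v0:inf,v1:0,v2:inf,v3:inf,v4:26,v5:18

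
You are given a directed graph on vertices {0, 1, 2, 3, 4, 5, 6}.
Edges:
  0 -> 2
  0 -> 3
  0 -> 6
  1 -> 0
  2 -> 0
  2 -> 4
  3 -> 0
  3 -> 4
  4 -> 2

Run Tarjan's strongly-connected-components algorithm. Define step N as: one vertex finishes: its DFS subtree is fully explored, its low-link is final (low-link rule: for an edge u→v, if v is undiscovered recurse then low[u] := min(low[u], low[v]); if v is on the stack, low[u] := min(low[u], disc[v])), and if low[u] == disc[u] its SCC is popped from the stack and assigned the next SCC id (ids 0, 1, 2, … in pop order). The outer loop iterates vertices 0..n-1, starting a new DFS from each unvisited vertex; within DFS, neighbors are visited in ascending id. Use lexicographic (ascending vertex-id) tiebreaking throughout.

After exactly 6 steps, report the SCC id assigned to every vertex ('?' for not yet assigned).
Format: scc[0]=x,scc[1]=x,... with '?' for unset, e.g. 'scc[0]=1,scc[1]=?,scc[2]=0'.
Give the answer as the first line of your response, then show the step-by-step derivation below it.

scc[0]=1,scc[1]=2,scc[2]=1,scc[3]=1,scc[4]=1,scc[5]=?,scc[6]=0

step 1: low=(low[0]=0,low[1]=?,low[2]=0,low[3]=?,low[4]=1,low[5]=?,low[6]=?); scc=(scc[0]=?,scc[1]=?,scc[2]=?,scc[3]=?,scc[4]=?,scc[5]=?,scc[6]=?)
step 2: low=(low[0]=0,low[1]=?,low[2]=0,low[3]=?,low[4]=1,low[5]=?,low[6]=?); scc=(scc[0]=?,scc[1]=?,scc[2]=?,scc[3]=?,scc[4]=?,scc[5]=?,scc[6]=?)
step 3: low=(low[0]=0,low[1]=?,low[2]=0,low[3]=0,low[4]=1,low[5]=?,low[6]=?); scc=(scc[0]=?,scc[1]=?,scc[2]=?,scc[3]=?,scc[4]=?,scc[5]=?,scc[6]=?)
step 4: low=(low[0]=0,low[1]=?,low[2]=0,low[3]=0,low[4]=1,low[5]=?,low[6]=4); scc=(scc[0]=?,scc[1]=?,scc[2]=?,scc[3]=?,scc[4]=?,scc[5]=?,scc[6]=0)
step 5: low=(low[0]=0,low[1]=?,low[2]=0,low[3]=0,low[4]=1,low[5]=?,low[6]=4); scc=(scc[0]=1,scc[1]=?,scc[2]=1,scc[3]=1,scc[4]=1,scc[5]=?,scc[6]=0)
step 6: low=(low[0]=0,low[1]=5,low[2]=0,low[3]=0,low[4]=1,low[5]=?,low[6]=4); scc=(scc[0]=1,scc[1]=2,scc[2]=1,scc[3]=1,scc[4]=1,scc[5]=?,scc[6]=0)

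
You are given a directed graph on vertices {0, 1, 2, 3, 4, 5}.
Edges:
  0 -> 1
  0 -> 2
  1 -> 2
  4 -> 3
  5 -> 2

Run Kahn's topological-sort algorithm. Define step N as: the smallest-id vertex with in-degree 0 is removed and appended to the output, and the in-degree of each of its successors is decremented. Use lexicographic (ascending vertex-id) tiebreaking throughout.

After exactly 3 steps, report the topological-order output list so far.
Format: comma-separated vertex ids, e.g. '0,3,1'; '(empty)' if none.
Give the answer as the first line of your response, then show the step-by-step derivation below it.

0,1,4

step 1: output 0; order=[0]; indeg=(0,0,2,1,0,0)
step 2: output 1; order=[0,1]; indeg=(0,0,1,1,0,0)
step 3: output 4; order=[0,1,4]; indeg=(0,0,1,0,0,0)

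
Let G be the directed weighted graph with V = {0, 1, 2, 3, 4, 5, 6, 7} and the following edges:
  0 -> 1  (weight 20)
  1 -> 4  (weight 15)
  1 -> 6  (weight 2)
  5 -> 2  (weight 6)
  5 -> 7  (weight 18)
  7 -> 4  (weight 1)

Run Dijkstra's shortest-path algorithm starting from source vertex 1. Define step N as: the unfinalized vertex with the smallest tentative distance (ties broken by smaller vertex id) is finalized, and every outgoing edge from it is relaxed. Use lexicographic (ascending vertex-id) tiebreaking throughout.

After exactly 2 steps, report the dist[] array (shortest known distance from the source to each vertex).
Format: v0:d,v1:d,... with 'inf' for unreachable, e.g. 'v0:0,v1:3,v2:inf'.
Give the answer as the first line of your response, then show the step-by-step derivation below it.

v0:inf,v1:0,v2:inf,v3:inf,v4:15,v5:inf,v6:2,v7:inf

step 1: dist = v0:inf,v1:0,v2:inf,v3:inf,v4:15,v5:inf,v6:2,v7:inf
step 2: dist = v0:inf,v1:0,v2:inf,v3:inf,v4:15,v5:inf,v6:2,v7:inf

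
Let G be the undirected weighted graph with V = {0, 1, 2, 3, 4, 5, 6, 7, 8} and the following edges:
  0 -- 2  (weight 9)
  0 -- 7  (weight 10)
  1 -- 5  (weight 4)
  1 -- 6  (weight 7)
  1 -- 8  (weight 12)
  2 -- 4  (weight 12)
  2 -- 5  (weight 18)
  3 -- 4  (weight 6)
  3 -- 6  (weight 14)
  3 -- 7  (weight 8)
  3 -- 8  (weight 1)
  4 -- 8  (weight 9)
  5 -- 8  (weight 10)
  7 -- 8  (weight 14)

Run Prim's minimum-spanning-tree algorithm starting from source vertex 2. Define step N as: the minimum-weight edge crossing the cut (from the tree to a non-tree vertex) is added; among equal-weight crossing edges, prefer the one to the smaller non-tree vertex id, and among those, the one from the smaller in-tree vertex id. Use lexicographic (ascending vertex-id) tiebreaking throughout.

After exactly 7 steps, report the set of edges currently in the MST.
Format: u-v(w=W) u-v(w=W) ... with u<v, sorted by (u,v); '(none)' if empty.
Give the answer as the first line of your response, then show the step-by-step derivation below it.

0-2(w=9) 0-7(w=10) 1-5(w=4) 3-4(w=6) 3-7(w=8) 3-8(w=1) 5-8(w=10)

step 1: add edge 0-2 (w=9); MST = {0-2(w=9)}
step 2: add edge 0-7 (w=10); MST = {0-2(w=9) 0-7(w=10)}
step 3: add edge 3-7 (w=8); MST = {0-2(w=9) 0-7(w=10) 3-7(w=8)}
step 4: add edge 3-8 (w=1); MST = {0-2(w=9) 0-7(w=10) 3-7(w=8) 3-8(w=1)}
step 5: add edge 3-4 (w=6); MST = {0-2(w=9) 0-7(w=10) 3-4(w=6) 3-7(w=8) 3-8(w=1)}
step 6: add edge 5-8 (w=10); MST = {0-2(w=9) 0-7(w=10) 3-4(w=6) 3-7(w=8) 3-8(w=1) 5-8(w=10)}
step 7: add edge 1-5 (w=4); MST = {0-2(w=9) 0-7(w=10) 1-5(w=4) 3-4(w=6) 3-7(w=8) 3-8(w=1) 5-8(w=10)}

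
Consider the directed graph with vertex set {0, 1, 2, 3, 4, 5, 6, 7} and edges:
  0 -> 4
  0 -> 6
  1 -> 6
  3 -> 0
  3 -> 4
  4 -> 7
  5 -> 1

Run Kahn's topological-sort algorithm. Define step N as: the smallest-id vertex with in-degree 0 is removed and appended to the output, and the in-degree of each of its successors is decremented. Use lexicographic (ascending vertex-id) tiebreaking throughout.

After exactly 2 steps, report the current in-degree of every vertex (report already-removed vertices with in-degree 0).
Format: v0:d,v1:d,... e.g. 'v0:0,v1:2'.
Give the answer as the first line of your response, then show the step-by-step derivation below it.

v0:0,v1:1,v2:0,v3:0,v4:1,v5:0,v6:2,v7:1

step 1: output 2; order=[2]; indeg=(1,1,0,0,2,0,2,1)
step 2: output 3; order=[2,3]; indeg=(0,1,0,0,1,0,2,1)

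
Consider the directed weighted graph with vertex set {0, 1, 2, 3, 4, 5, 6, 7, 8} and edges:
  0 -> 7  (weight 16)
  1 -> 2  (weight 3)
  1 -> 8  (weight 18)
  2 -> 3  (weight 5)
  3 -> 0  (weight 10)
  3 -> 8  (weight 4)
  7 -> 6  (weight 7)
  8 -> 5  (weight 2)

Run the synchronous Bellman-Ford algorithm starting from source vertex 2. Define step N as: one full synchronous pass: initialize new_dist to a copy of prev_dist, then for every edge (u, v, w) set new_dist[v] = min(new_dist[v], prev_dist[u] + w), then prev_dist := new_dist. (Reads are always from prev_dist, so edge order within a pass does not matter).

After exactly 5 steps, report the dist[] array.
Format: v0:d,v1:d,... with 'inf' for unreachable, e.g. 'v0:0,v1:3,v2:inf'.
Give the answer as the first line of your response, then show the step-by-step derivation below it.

v0:15,v1:inf,v2:0,v3:5,v4:inf,v5:11,v6:38,v7:31,v8:9

step 1: dist = v0:inf,v1:inf,v2:0,v3:5,v4:inf,v5:inf,v6:inf,v7:inf,v8:inf
step 2: dist = v0:15,v1:inf,v2:0,v3:5,v4:inf,v5:inf,v6:inf,v7:inf,v8:9
step 3: dist = v0:15,v1:inf,v2:0,v3:5,v4:inf,v5:11,v6:inf,v7:31,v8:9
step 4: dist = v0:15,v1:inf,v2:0,v3:5,v4:inf,v5:11,v6:38,v7:31,v8:9
step 5: dist = v0:15,v1:inf,v2:0,v3:5,v4:inf,v5:11,v6:38,v7:31,v8:9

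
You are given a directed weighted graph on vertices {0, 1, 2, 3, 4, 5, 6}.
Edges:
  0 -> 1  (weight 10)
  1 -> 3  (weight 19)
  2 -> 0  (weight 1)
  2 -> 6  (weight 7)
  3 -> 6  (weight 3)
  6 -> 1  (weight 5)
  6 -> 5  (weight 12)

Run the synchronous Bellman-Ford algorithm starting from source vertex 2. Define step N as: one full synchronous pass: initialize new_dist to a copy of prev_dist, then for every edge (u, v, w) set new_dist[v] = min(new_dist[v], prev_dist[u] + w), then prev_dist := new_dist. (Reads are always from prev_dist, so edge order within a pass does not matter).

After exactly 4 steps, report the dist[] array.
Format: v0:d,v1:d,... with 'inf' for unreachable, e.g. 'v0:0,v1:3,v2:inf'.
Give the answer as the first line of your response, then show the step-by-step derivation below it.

v0:1,v1:11,v2:0,v3:30,v4:inf,v5:19,v6:7

step 1: dist = v0:1,v1:inf,v2:0,v3:inf,v4:inf,v5:inf,v6:7
step 2: dist = v0:1,v1:11,v2:0,v3:inf,v4:inf,v5:19,v6:7
step 3: dist = v0:1,v1:11,v2:0,v3:30,v4:inf,v5:19,v6:7
step 4: dist = v0:1,v1:11,v2:0,v3:30,v4:inf,v5:19,v6:7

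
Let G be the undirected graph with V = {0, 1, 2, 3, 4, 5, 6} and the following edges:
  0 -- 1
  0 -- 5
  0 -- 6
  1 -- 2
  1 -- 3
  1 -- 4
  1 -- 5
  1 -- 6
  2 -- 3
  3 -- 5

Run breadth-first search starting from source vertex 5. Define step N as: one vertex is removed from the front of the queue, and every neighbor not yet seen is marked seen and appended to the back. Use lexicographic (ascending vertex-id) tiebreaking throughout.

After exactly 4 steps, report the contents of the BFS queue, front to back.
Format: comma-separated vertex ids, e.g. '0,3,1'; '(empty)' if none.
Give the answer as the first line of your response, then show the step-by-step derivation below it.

6,2,4

step 1: dequeue 5; queue=[0,1,3]; order=5
step 2: dequeue 0; queue=[1,3,6]; order=5,0
step 3: dequeue 1; queue=[3,6,2,4]; order=5,0,1
step 4: dequeue 3; queue=[6,2,4]; order=5,0,1,3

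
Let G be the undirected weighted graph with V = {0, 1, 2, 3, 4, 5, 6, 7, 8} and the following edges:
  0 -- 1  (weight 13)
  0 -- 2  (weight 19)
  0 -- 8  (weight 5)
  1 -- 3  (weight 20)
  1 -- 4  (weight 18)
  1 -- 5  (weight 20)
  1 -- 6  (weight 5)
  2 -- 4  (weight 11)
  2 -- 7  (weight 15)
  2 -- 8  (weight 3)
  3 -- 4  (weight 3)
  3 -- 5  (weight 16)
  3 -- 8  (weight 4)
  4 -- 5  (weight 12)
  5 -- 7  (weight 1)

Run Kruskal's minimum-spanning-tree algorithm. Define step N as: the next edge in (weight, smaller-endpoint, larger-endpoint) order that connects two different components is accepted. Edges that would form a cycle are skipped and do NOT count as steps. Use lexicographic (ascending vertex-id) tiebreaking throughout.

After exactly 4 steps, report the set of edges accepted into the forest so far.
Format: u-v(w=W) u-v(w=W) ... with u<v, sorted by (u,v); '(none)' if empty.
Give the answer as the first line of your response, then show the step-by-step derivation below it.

2-8(w=3) 3-4(w=3) 3-8(w=4) 5-7(w=1)

step 1: add edge 5-7 (w=1); MST = {5-7(w=1)}
step 2: add edge 2-8 (w=3); MST = {2-8(w=3) 5-7(w=1)}
step 3: add edge 3-4 (w=3); MST = {2-8(w=3) 3-4(w=3) 5-7(w=1)}
step 4: add edge 3-8 (w=4); MST = {2-8(w=3) 3-4(w=3) 3-8(w=4) 5-7(w=1)}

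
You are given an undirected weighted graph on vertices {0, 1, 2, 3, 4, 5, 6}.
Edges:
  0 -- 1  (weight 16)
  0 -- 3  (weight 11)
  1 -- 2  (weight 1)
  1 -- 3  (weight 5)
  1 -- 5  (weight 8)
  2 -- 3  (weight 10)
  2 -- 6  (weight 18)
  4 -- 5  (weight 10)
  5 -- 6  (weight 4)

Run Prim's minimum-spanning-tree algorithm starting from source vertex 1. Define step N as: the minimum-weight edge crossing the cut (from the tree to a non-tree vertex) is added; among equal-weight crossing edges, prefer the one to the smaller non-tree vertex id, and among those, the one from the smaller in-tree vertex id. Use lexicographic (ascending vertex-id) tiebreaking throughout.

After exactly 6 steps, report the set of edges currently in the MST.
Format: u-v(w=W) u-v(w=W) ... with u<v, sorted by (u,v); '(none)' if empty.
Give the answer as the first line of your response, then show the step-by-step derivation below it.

0-3(w=11) 1-2(w=1) 1-3(w=5) 1-5(w=8) 4-5(w=10) 5-6(w=4)

step 1: add edge 1-2 (w=1); MST = {1-2(w=1)}
step 2: add edge 1-3 (w=5); MST = {1-2(w=1) 1-3(w=5)}
step 3: add edge 1-5 (w=8); MST = {1-2(w=1) 1-3(w=5) 1-5(w=8)}
step 4: add edge 5-6 (w=4); MST = {1-2(w=1) 1-3(w=5) 1-5(w=8) 5-6(w=4)}
step 5: add edge 4-5 (w=10); MST = {1-2(w=1) 1-3(w=5) 1-5(w=8) 4-5(w=10) 5-6(w=4)}
step 6: add edge 0-3 (w=11); MST = {0-3(w=11) 1-2(w=1) 1-3(w=5) 1-5(w=8) 4-5(w=10) 5-6(w=4)}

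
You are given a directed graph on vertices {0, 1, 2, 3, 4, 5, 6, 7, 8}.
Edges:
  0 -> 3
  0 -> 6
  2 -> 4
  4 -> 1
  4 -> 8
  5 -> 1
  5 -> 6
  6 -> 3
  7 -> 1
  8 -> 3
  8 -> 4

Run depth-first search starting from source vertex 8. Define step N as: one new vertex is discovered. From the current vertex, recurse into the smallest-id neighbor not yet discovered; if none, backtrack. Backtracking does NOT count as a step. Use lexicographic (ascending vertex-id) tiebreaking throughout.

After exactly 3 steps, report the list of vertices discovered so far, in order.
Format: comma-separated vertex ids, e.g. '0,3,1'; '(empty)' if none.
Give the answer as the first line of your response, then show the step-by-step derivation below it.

8,3,4

step 1: discover 8; path=8; order=8
step 2: discover 3; path=8>3; order=8,3
step 3: discover 4; path=8>4; order=8,3,4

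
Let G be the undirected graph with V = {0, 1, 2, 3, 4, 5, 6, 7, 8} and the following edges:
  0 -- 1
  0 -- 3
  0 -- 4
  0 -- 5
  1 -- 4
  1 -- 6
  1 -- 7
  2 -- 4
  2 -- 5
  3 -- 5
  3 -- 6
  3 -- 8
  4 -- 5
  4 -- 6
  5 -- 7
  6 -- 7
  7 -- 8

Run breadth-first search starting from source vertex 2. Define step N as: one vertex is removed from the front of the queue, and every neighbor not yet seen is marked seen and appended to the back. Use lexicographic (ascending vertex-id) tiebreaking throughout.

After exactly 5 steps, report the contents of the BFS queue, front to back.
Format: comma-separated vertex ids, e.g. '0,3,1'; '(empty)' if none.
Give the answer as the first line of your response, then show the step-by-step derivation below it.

6,3,7

step 1: dequeue 2; queue=[4,5]; order=2
step 2: dequeue 4; queue=[5,0,1,6]; order=2,4
step 3: dequeue 5; queue=[0,1,6,3,7]; order=2,4,5
step 4: dequeue 0; queue=[1,6,3,7]; order=2,4,5,0
step 5: dequeue 1; queue=[6,3,7]; order=2,4,5,0,1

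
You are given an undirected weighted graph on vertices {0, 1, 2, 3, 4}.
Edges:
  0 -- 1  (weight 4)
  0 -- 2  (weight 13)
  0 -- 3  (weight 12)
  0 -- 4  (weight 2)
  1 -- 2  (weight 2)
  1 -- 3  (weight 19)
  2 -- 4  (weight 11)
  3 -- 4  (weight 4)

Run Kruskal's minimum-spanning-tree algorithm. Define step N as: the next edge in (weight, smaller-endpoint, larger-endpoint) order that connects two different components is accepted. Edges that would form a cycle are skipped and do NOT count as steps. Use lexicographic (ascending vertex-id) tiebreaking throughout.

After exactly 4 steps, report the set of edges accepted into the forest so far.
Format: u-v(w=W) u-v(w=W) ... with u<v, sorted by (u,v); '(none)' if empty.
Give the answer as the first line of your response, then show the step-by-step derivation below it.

0-1(w=4) 0-4(w=2) 1-2(w=2) 3-4(w=4)

step 1: add edge 0-4 (w=2); MST = {0-4(w=2)}
step 2: add edge 1-2 (w=2); MST = {0-4(w=2) 1-2(w=2)}
step 3: add edge 0-1 (w=4); MST = {0-1(w=4) 0-4(w=2) 1-2(w=2)}
step 4: add edge 3-4 (w=4); MST = {0-1(w=4) 0-4(w=2) 1-2(w=2) 3-4(w=4)}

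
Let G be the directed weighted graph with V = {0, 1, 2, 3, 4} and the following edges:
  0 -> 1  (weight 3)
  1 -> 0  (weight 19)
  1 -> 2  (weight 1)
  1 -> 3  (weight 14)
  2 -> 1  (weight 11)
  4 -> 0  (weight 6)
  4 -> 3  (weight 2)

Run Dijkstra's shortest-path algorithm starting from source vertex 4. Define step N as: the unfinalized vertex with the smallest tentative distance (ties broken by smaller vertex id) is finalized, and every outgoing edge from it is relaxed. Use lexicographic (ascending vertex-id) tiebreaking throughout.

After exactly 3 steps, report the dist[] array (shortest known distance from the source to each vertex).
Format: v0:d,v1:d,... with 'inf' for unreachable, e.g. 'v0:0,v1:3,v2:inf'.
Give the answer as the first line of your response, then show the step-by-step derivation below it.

v0:6,v1:9,v2:inf,v3:2,v4:0

step 1: dist = v0:6,v1:inf,v2:inf,v3:2,v4:0
step 2: dist = v0:6,v1:inf,v2:inf,v3:2,v4:0
step 3: dist = v0:6,v1:9,v2:inf,v3:2,v4:0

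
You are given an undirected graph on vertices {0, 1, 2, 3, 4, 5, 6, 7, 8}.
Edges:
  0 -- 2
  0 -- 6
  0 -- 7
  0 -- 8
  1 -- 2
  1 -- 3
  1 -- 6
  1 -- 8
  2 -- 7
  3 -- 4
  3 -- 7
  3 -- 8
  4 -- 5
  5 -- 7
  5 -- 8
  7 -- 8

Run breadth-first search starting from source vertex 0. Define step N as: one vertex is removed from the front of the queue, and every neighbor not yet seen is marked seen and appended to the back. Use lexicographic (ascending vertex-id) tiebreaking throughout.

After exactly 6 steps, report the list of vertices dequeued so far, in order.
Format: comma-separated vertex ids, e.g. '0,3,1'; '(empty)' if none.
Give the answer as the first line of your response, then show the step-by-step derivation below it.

0,2,6,7,8,1

step 1: dequeue 0; queue=[2,6,7,8]; order=0
step 2: dequeue 2; queue=[6,7,8,1]; order=0,2
step 3: dequeue 6; queue=[7,8,1]; order=0,2,6
step 4: dequeue 7; queue=[8,1,3,5]; order=0,2,6,7
step 5: dequeue 8; queue=[1,3,5]; order=0,2,6,7,8
step 6: dequeue 1; queue=[3,5]; order=0,2,6,7,8,1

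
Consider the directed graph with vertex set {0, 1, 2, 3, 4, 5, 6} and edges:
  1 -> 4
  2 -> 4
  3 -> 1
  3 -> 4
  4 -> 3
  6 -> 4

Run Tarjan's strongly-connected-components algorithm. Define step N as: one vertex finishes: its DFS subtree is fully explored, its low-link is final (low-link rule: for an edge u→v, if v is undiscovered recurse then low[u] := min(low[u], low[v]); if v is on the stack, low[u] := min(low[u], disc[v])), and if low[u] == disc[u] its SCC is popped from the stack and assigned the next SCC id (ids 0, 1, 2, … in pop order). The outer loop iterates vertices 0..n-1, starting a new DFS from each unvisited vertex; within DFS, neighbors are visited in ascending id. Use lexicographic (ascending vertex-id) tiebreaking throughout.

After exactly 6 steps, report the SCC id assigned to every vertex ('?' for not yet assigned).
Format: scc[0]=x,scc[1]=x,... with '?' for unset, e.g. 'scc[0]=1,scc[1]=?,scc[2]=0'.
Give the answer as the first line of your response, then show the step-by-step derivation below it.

scc[0]=0,scc[1]=1,scc[2]=2,scc[3]=1,scc[4]=1,scc[5]=3,scc[6]=?

step 1: low=(low[0]=0,low[1]=?,low[2]=?,low[3]=?,low[4]=?,low[5]=?,low[6]=?); scc=(scc[0]=0,scc[1]=?,scc[2]=?,scc[3]=?,scc[4]=?,scc[5]=?,scc[6]=?)
step 2: low=(low[0]=0,low[1]=1,low[2]=?,low[3]=1,low[4]=2,low[5]=?,low[6]=?); scc=(scc[0]=0,scc[1]=?,scc[2]=?,scc[3]=?,scc[4]=?,scc[5]=?,scc[6]=?)
step 3: low=(low[0]=0,low[1]=1,low[2]=?,low[3]=1,low[4]=1,low[5]=?,low[6]=?); scc=(scc[0]=0,scc[1]=?,scc[2]=?,scc[3]=?,scc[4]=?,scc[5]=?,scc[6]=?)
step 4: low=(low[0]=0,low[1]=1,low[2]=?,low[3]=1,low[4]=1,low[5]=?,low[6]=?); scc=(scc[0]=0,scc[1]=1,scc[2]=?,scc[3]=1,scc[4]=1,scc[5]=?,scc[6]=?)
step 5: low=(low[0]=0,low[1]=1,low[2]=4,low[3]=1,low[4]=1,low[5]=?,low[6]=?); scc=(scc[0]=0,scc[1]=1,scc[2]=2,scc[3]=1,scc[4]=1,scc[5]=?,scc[6]=?)
step 6: low=(low[0]=0,low[1]=1,low[2]=4,low[3]=1,low[4]=1,low[5]=5,low[6]=?); scc=(scc[0]=0,scc[1]=1,scc[2]=2,scc[3]=1,scc[4]=1,scc[5]=3,scc[6]=?)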